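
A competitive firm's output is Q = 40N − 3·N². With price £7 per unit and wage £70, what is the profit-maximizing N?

N* = 5

The marginal product of N is MP_N = 40 − 6N.
A price-taking firm hires until the value of the marginal product equals the wage: P·MP_N = w, so 7·(40 − 6N) = 70.
Then 40 − 6N = 10, giving N = 5.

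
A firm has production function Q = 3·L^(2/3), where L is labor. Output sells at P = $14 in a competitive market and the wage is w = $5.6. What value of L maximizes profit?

MP_L = (2/3)·3·L^(-1/3) = 2·L^(-1/3).
Profit maximization for a price taker requires P·MP_L = w: 14·2·L^(-1/3) = 5.6.
So L^(-1/3) = 0.2, which gives L = 125.

L* = 125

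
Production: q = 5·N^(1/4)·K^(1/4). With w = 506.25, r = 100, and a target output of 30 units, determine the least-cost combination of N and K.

N* = 16, K* = 81

Cost minimization requires the marginal rate of technical substitution to equal the input-price ratio: MP_N/MP_K = w/r.
Here MP_N/MP_K = (1/4)·(K/N)/(1/4) = (K/N). Setting this equal to 506.25/100 = 5.0625 gives K = 5.0625N.
Substituting into q = 30: 5·N^(1/4)·(5.0625N)^(1/4) = 30.
Solving, N = 16 and K = 81.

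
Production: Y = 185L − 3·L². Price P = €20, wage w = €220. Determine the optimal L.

The marginal product of L is MP_L = 185 − 6L.
A price-taking firm hires until the value of the marginal product equals the wage: P·MP_L = w, so 20·(185 − 6L) = 220.
Then 185 − 6L = 11, giving L = 29.

L* = 29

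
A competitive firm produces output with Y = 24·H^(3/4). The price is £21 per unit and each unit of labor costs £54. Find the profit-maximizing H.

MP_H = (3/4)·24·H^(-1/4) = 18·H^(-1/4).
Profit maximization for a price taker requires P·MP_H = w: 21·18·H^(-1/4) = 54.
So H^(-1/4) = 1/7, which gives H = 2401.

H* = 2401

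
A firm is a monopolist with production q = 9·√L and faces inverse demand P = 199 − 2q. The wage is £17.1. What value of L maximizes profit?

L* = 25

Marginal revenue from the inverse demand is MR = 199 − 4q.
The marginal product is MP_L = 4.5·L^(-1/2).
A monopolist hires until marginal revenue product equals the wage: MR·MP_L = w.
At L, q = 9·√L. Substituting and solving: (199 − 36·√L)·4.5·L^(-1/2) = 17.1 gives L = 25.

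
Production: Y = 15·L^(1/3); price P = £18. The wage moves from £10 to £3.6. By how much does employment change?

From P·MP_L = w with MP_L = 5·L^(-2/3), the labor demand is L(w) = (90/w)^(3/2).
At w = 10: L = 27. At w = 3.6: L = 125.
ΔL = 125 − 27 = 98.

ΔL = 98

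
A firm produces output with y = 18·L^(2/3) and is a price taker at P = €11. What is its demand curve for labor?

L(w) = 2299968/w³

MP_L = (2/3)·18·L^(-1/3) = 12·L^(-1/3).
Setting P·MP_L = w: 132·L^(-1/3) = w.
Solving for L: L^(-1/3) = w/132, so L = (132/w)^(3).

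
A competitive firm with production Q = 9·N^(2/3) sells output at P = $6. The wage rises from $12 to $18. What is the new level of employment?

From P·MP_N = w with MP_N = 6·N^(-1/3), the labor demand is N(w) = (36/w)^(3).
At w = 12: N = 27. At w = 18: N = 8.

N* = 8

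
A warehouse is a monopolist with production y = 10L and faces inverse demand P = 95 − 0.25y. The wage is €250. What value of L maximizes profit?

Marginal revenue from the inverse demand is MR = 95 − 0.5y.
The marginal product is MP_L = 10.
A monopolist hires until marginal revenue product equals the wage: MR·MP_L = w.
(95 − 5L)·10 = 250, so L = 14.

L* = 14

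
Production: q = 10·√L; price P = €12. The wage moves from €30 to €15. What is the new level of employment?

From P·MP_L = w with MP_L = 5·L^(-1/2), the labor demand is L(w) = (60/w)^(2).
At w = 30: L = 4. At w = 15: L = 16.

L* = 16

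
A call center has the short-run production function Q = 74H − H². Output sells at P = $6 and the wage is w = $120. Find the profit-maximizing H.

H* = 27

The marginal product of H is MP_H = 74 − 2H.
A price-taking firm hires until the value of the marginal product equals the wage: P·MP_H = w, so 6·(74 − 2H) = 120.
Then 74 − 2H = 20, giving H = 27.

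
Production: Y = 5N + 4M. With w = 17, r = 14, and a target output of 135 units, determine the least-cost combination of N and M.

The inputs are perfect substitutes, so the firm uses whichever has the lower cost per unit of output.
Cost per unit of output via N is w/5 = 3.4; via M it is r/4 = 3.5. N is cheaper.
Producing Y = 135 with N alone: N = 27, M = 0.

N* = 27, M* = 0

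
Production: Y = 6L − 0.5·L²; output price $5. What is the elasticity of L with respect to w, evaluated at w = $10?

From P·MP_L = w with MP_L = 6 − L, labor demand is L(w) = 6 − w/5.
dL/dw = −1/(5) = -0.2.
At w = 10, L = 4, so ε = (dL/dw)·(w/L) = (-0.2)·(10/4) = -0.5.

ε = -0.5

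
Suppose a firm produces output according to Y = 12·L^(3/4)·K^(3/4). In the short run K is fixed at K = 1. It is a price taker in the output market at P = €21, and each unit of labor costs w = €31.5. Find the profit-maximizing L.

With K = 1, MP_L = (3/4)·12·L^(-1/4)·1^(3/4) = 9·L^(-1/4).
Profit maximization for a price taker requires P·MP_L = w: 21·9·L^(-1/4) = 31.5.
So L^(-1/4) = 1/6, which gives L = 1296.

L* = 1296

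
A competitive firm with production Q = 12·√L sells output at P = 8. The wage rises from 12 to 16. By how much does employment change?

From P·MP_L = w with MP_L = 6·L^(-1/2), the labor demand is L(w) = (48/w)^(2).
At w = 12: L = 16. At w = 16: L = 9.
ΔL = 9 − 16 = -7.

ΔL = -7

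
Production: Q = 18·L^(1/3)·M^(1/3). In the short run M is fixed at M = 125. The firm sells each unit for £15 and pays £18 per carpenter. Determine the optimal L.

L* = 125

With M = 125, MP_L = (1/3)·18·L^(-2/3)·125^(1/3) = 30·L^(-2/3).
Profit maximization for a price taker requires P·MP_L = w: 15·30·L^(-2/3) = 18.
So L^(-2/3) = 0.04, which gives L = 125.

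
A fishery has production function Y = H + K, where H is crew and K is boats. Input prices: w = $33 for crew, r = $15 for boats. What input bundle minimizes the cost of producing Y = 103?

The inputs are perfect substitutes, so the firm uses whichever has the lower cost per unit of output.
Cost per unit of output via H is 33; via K it is 15. K is cheaper.
Producing Y = 103 with K alone: H = 0, K = 103.

H* = 0, K* = 103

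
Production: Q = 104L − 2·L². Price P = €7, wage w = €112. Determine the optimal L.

L* = 22

The marginal product of L is MP_L = 104 − 4L.
A price-taking firm hires until the value of the marginal product equals the wage: P·MP_L = w, so 7·(104 − 4L) = 112.
Then 104 − 4L = 16, giving L = 22.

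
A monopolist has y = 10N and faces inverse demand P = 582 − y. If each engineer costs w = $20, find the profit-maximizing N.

Marginal revenue from the inverse demand is MR = 582 − 2y.
The marginal product is MP_N = 10.
A monopolist hires until marginal revenue product equals the wage: MR·MP_N = w.
(582 − 20N)·10 = 20, so N = 29.

N* = 29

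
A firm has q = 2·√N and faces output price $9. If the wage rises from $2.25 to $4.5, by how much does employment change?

From P·MP_N = w with MP_N = N^(-1/2), the labor demand is N(w) = (9/w)^(2).
At w = 2.25: N = 16. At w = 4.5: N = 4.
ΔN = 4 − 16 = -12.

ΔN = -12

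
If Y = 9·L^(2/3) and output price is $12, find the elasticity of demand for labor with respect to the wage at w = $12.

MP_L = (2/3)·9·L^(-1/3), so P·MP_L = w gives 72·L^(-1/3) = w.
Solving, L(w) = (72/w)^(3). This is a constant-elasticity form: L ∝ w^(−3), so ε = −3.

ε = -3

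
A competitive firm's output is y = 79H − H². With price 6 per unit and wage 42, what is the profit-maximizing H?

H* = 36

The marginal product of H is MP_H = 79 − 2H.
A price-taking firm hires until the value of the marginal product equals the wage: P·MP_H = w, so 6·(79 − 2H) = 42.
Then 79 − 2H = 7, giving H = 36.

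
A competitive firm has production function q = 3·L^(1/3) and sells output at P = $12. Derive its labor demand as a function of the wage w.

L(w) = (12/w)^(3/2)

MP_L = (1/3)·3·L^(-2/3) = L^(-2/3).
Setting P·MP_L = w: 12·L^(-2/3) = w.
Solving for L: L^(-2/3) = w/12, so L = (12/w)^(3/2).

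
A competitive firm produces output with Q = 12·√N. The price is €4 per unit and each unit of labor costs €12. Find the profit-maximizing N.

N* = 4

MP_N = (1/2)·12·N^(-1/2) = 6·N^(-1/2).
Profit maximization for a price taker requires P·MP_N = w: 4·6·N^(-1/2) = 12.
So N^(-1/2) = 0.5, which gives N = 4.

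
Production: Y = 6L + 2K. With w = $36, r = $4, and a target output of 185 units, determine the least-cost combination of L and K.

The inputs are perfect substitutes, so the firm uses whichever has the lower cost per unit of output.
Cost per unit of output via L is w/6 = 6; via K it is r/2 = 2. K is cheaper.
Producing Y = 185 with K alone: L = 0, K = 92.5.

L* = 0, K* = 92.5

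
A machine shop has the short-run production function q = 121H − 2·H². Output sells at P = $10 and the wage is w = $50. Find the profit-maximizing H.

H* = 29

The marginal product of H is MP_H = 121 − 4H.
A price-taking firm hires until the value of the marginal product equals the wage: P·MP_H = w, so 10·(121 − 4H) = 50.
Then 121 − 4H = 5, giving H = 29.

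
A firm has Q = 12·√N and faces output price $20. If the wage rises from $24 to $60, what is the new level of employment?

N* = 4

From P·MP_N = w with MP_N = 6·N^(-1/2), the labor demand is N(w) = (120/w)^(2).
At w = 24: N = 25. At w = 60: N = 4.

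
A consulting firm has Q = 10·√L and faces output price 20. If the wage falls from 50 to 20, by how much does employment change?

From P·MP_L = w with MP_L = 5·L^(-1/2), the labor demand is L(w) = (100/w)^(2).
At w = 50: L = 4. At w = 20: L = 25.
ΔL = 25 − 4 = 21.

ΔL = 21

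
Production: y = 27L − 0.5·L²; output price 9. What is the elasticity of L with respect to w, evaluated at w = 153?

ε = -1.7

From P·MP_L = w with MP_L = 27 − L, labor demand is L(w) = 27 − w/9.
dL/dw = −1/(9) = -1/9.
At w = 153, L = 10, so ε = (dL/dw)·(w/L) = (-1/9)·(153/10) = -1.7.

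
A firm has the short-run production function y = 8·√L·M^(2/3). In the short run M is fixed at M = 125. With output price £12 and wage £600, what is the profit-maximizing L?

L* = 4

With M = 125, MP_L = (1/2)·8·L^(-1/2)·125^(2/3) = 100·L^(-1/2).
Profit maximization for a price taker requires P·MP_L = w: 12·100·L^(-1/2) = 600.
So L^(-1/2) = 0.5, which gives L = 4.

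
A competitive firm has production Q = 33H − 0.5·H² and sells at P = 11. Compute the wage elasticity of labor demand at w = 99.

From P·MP_H = w with MP_H = 33 − H, labor demand is H(w) = 33 − w/11.
dH/dw = −1/(11) = -1/11.
At w = 99, H = 24, so ε = (dH/dw)·(w/H) = (-1/11)·(99/24) = -0.375.

ε = -0.375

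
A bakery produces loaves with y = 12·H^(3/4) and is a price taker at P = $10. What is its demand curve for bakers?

MP_H = (3/4)·12·H^(-1/4) = 9·H^(-1/4).
Setting P·MP_H = w: 90·H^(-1/4) = w.
Solving for H: H^(-1/4) = w/90, so H = (90/w)^(4).

H(w) = (90/w)^(4)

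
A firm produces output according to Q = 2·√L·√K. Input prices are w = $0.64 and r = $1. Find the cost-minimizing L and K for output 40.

Cost minimization requires the marginal rate of technical substitution to equal the input-price ratio: MP_L/MP_K = w/r.
Here MP_L/MP_K = (1/2)·(K/L)/(1/2) = (K/L). Setting this equal to 0.64/1 = 0.64 gives K = 0.64L.
Substituting into Q = 40: 2·L^(1/2)·(0.64L)^(1/2) = 40.
Solving, L = 25 and K = 16.

L* = 25, K* = 16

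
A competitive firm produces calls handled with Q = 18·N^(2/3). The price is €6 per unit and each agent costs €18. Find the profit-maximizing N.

MP_N = (2/3)·18·N^(-1/3) = 12·N^(-1/3).
Profit maximization for a price taker requires P·MP_N = w: 6·12·N^(-1/3) = 18.
So N^(-1/3) = 0.25, which gives N = 64.

N* = 64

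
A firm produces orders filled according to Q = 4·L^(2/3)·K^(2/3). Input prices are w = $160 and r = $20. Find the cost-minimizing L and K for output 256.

L* = 8, K* = 64

Cost minimization requires the marginal rate of technical substitution to equal the input-price ratio: MP_L/MP_K = w/r.
Here MP_L/MP_K = (2/3)·(K/L)/(2/3) = (K/L). Setting this equal to 160/20 = 8 gives K = 8L.
Substituting into Q = 256: 4·L^(2/3)·(8L)^(2/3) = 256.
Solving, L = 8 and K = 64.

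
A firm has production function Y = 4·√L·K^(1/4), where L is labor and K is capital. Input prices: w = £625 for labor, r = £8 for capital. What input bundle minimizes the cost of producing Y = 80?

Cost minimization requires the marginal rate of technical substitution to equal the input-price ratio: MP_L/MP_K = w/r.
Here MP_L/MP_K = (1/2)·(K/L)/(1/4) = 2·(K/L). Setting this equal to 625/8 = 78.125 gives K = 39.0625L.
Substituting into Y = 80: 4·L^(1/2)·(39.0625L)^(1/4) = 80.
Solving, L = 16 and K = 625.

L* = 16, K* = 625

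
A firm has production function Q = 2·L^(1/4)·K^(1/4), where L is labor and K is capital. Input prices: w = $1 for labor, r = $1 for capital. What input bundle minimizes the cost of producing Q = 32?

L* = 256, K* = 256

Cost minimization requires the marginal rate of technical substitution to equal the input-price ratio: MP_L/MP_K = w/r.
Here MP_L/MP_K = (1/4)·(K/L)/(1/4) = (K/L). Setting this equal to 1/1 = 1 gives K = L.
Substituting into Q = 32: 2·L^(1/4)·(L)^(1/4) = 32.
Solving, L = 256 and K = 256.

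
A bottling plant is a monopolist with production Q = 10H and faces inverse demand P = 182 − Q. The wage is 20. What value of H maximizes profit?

Marginal revenue from the inverse demand is MR = 182 − 2Q.
The marginal product is MP_H = 10.
A monopolist hires until marginal revenue product equals the wage: MR·MP_H = w.
(182 − 20H)·10 = 20, so H = 9.

H* = 9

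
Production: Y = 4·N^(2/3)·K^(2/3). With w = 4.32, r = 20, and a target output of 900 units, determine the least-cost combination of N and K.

Cost minimization requires the marginal rate of technical substitution to equal the input-price ratio: MP_N/MP_K = w/r.
Here MP_N/MP_K = (2/3)·(K/N)/(2/3) = (K/N). Setting this equal to 4.32/20 = 0.216 gives K = 0.216N.
Substituting into Y = 900: 4·N^(2/3)·(0.216N)^(2/3) = 900.
Solving, N = 125 and K = 27.

N* = 125, K* = 27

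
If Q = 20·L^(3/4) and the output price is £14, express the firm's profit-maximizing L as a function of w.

L(w) = (210/w)^(4)

MP_L = (3/4)·20·L^(-1/4) = 15·L^(-1/4).
Setting P·MP_L = w: 210·L^(-1/4) = w.
Solving for L: L^(-1/4) = w/210, so L = (210/w)^(4).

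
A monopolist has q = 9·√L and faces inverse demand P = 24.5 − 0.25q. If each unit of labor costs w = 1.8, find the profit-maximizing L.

Marginal revenue from the inverse demand is MR = 24.5 − 0.5q.
The marginal product is MP_L = 4.5·L^(-1/2).
A monopolist hires until marginal revenue product equals the wage: MR·MP_L = w.
At L, q = 9·√L. Substituting and solving: (24.5 − 4.5·√L)·4.5·L^(-1/2) = 1.8 gives L = 25.

L* = 25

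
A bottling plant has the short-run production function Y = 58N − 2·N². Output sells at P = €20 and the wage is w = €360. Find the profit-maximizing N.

N* = 10

The marginal product of N is MP_N = 58 − 4N.
A price-taking firm hires until the value of the marginal product equals the wage: P·MP_N = w, so 20·(58 − 4N) = 360.
Then 58 − 4N = 18, giving N = 10.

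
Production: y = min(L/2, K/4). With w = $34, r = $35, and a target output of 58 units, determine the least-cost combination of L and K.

With a fixed-proportions technology, the cost-minimizing bundle uses no slack in either input: L/2 = K/4 = y.
So L = 2·58 = 116 and K = 4·58 = 232.

L* = 116, K* = 232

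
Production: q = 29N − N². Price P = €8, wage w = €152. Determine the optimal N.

N* = 5

The marginal product of N is MP_N = 29 − 2N.
A price-taking firm hires until the value of the marginal product equals the wage: P·MP_N = w, so 8·(29 − 2N) = 152.
Then 29 − 2N = 19, giving N = 5.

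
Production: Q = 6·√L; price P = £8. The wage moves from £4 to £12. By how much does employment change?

From P·MP_L = w with MP_L = 3·L^(-1/2), the labor demand is L(w) = (24/w)^(2).
At w = 4: L = 36. At w = 12: L = 4.
ΔL = 4 − 36 = -32.

ΔL = -32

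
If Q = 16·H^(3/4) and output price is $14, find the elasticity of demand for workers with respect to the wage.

ε = -4

MP_H = (3/4)·16·H^(-1/4), so P·MP_H = w gives 168·H^(-1/4) = w.
Solving, H(w) = (168/w)^(4). This is a constant-elasticity form: H ∝ w^(−4), so ε = −4.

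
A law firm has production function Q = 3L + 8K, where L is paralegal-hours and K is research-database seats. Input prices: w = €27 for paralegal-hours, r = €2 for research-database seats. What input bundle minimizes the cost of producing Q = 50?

L* = 0, K* = 6.25

The inputs are perfect substitutes, so the firm uses whichever has the lower cost per unit of output.
Cost per unit of output via L is w/3 = 9; via K it is r/8 = 0.25. K is cheaper.
Producing Q = 50 with K alone: L = 0, K = 6.25.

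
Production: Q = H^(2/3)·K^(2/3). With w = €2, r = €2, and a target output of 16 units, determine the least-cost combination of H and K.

H* = 8, K* = 8

Cost minimization requires the marginal rate of technical substitution to equal the input-price ratio: MP_H/MP_K = w/r.
Here MP_H/MP_K = (2/3)·(K/H)/(2/3) = (K/H). Setting this equal to 2/2 = 1 gives K = H.
Substituting into Q = 16: H^(2/3)·(H)^(2/3) = 16.
Solving, H = 8 and K = 8.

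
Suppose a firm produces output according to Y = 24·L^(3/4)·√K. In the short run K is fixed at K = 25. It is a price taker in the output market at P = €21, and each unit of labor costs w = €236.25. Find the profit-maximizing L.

L* = 4096

With K = 25, MP_L = (3/4)·24·L^(-1/4)·25^(1/2) = 90·L^(-1/4).
Profit maximization for a price taker requires P·MP_L = w: 21·90·L^(-1/4) = 236.25.
So L^(-1/4) = 0.125, which gives L = 4096.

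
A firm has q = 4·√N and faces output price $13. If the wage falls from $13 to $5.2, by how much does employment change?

From P·MP_N = w with MP_N = 2·N^(-1/2), the labor demand is N(w) = (26/w)^(2).
At w = 13: N = 4. At w = 5.2: N = 25.
ΔN = 25 − 4 = 21.

ΔN = 21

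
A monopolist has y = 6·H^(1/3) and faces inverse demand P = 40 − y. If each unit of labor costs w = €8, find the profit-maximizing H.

H* = 8

Marginal revenue from the inverse demand is MR = 40 − 2y.
The marginal product is MP_H = 2·H^(-2/3).
A monopolist hires until marginal revenue product equals the wage: MR·MP_H = w.
At H, y = 6·H^(1/3). Substituting and solving: (40 − 12·H^(1/3))·2·H^(-2/3) = 8 gives H = 8.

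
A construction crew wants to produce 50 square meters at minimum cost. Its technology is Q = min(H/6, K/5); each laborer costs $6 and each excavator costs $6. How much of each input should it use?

H* = 300, K* = 250

With a fixed-proportions technology, the cost-minimizing bundle uses no slack in either input: H/6 = K/5 = Q.
So H = 6·50 = 300 and K = 5·50 = 250.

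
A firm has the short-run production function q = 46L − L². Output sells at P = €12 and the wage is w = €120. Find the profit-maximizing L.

L* = 18

The marginal product of L is MP_L = 46 − 2L.
A price-taking firm hires until the value of the marginal product equals the wage: P·MP_L = w, so 12·(46 − 2L) = 120.
Then 46 − 2L = 10, giving L = 18.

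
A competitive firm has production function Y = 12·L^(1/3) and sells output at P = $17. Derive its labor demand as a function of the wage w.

L(w) = (68/w)^(3/2)

MP_L = (1/3)·12·L^(-2/3) = 4·L^(-2/3).
Setting P·MP_L = w: 68·L^(-2/3) = w.
Solving for L: L^(-2/3) = w/68, so L = (68/w)^(3/2).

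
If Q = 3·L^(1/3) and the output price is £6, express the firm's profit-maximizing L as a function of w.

L(w) = (6/w)^(3/2)

MP_L = (1/3)·3·L^(-2/3) = L^(-2/3).
Setting P·MP_L = w: 6·L^(-2/3) = w.
Solving for L: L^(-2/3) = w/6, so L = (6/w)^(3/2).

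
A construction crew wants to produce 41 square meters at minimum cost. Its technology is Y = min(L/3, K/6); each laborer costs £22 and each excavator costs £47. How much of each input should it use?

L* = 123, K* = 246

With a fixed-proportions technology, the cost-minimizing bundle uses no slack in either input: L/3 = K/6 = Y.
So L = 3·41 = 123 and K = 6·41 = 246.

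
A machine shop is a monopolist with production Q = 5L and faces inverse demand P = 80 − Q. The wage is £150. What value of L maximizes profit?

L* = 5

Marginal revenue from the inverse demand is MR = 80 − 2Q.
The marginal product is MP_L = 5.
A monopolist hires until marginal revenue product equals the wage: MR·MP_L = w.
(80 − 10L)·5 = 150, so L = 5.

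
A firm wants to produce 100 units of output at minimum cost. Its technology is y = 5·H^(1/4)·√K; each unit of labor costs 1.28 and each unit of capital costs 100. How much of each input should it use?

H* = 625, K* = 16

Cost minimization requires the marginal rate of technical substitution to equal the input-price ratio: MP_H/MP_K = w/r.
Here MP_H/MP_K = (1/4)·(K/H)/(1/2) = 0.5·(K/H). Setting this equal to 1.28/100 = 0.0128 gives K = 0.0256H.
Substituting into y = 100: 5·H^(1/4)·(0.0256H)^(1/2) = 100.
Solving, H = 625 and K = 16.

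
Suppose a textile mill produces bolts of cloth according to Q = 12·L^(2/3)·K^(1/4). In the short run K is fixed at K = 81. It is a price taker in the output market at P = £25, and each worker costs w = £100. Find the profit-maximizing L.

With K = 81, MP_L = (2/3)·12·L^(-1/3)·81^(1/4) = 24·L^(-1/3).
Profit maximization for a price taker requires P·MP_L = w: 25·24·L^(-1/3) = 100.
So L^(-1/3) = 1/6, which gives L = 216.

L* = 216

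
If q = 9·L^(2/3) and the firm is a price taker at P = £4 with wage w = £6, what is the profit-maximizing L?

L* = 64

MP_L = (2/3)·9·L^(-1/3) = 6·L^(-1/3).
Profit maximization for a price taker requires P·MP_L = w: 4·6·L^(-1/3) = 6.
So L^(-1/3) = 0.25, which gives L = 64.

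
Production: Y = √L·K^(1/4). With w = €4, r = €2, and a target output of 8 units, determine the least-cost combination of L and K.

L* = 16, K* = 16

Cost minimization requires the marginal rate of technical substitution to equal the input-price ratio: MP_L/MP_K = w/r.
Here MP_L/MP_K = (1/2)·(K/L)/(1/4) = 2·(K/L). Setting this equal to 4/2 = 2 gives K = L.
Substituting into Y = 8: L^(1/2)·(L)^(1/4) = 8.
Solving, L = 16 and K = 16.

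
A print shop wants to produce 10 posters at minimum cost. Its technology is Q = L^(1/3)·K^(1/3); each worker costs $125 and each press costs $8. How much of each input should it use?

L* = 8, K* = 125

Cost minimization requires the marginal rate of technical substitution to equal the input-price ratio: MP_L/MP_K = w/r.
Here MP_L/MP_K = (1/3)·(K/L)/(1/3) = (K/L). Setting this equal to 125/8 = 15.625 gives K = 15.625L.
Substituting into Q = 10: L^(1/3)·(15.625L)^(1/3) = 10.
Solving, L = 8 and K = 125.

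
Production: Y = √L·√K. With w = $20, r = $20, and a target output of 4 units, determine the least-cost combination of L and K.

L* = 4, K* = 4

Cost minimization requires the marginal rate of technical substitution to equal the input-price ratio: MP_L/MP_K = w/r.
Here MP_L/MP_K = (1/2)·(K/L)/(1/2) = (K/L). Setting this equal to 20/20 = 1 gives K = L.
Substituting into Y = 4: L^(1/2)·(L)^(1/2) = 4.
Solving, L = 4 and K = 4.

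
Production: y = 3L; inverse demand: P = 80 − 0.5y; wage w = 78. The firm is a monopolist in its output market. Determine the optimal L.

L* = 18

Marginal revenue from the inverse demand is MR = 80 − y.
The marginal product is MP_L = 3.
A monopolist hires until marginal revenue product equals the wage: MR·MP_L = w.
(80 − 3L)·3 = 78, so L = 18.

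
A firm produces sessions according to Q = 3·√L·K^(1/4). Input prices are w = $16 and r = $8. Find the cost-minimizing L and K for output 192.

Cost minimization requires the marginal rate of technical substitution to equal the input-price ratio: MP_L/MP_K = w/r.
Here MP_L/MP_K = (1/2)·(K/L)/(1/4) = 2·(K/L). Setting this equal to 16/8 = 2 gives K = L.
Substituting into Q = 192: 3·L^(1/2)·(L)^(1/4) = 192.
Solving, L = 256 and K = 256.

L* = 256, K* = 256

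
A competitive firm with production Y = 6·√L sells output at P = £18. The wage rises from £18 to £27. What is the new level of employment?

L* = 4

From P·MP_L = w with MP_L = 3·L^(-1/2), the labor demand is L(w) = (54/w)^(2).
At w = 18: L = 9. At w = 27: L = 4.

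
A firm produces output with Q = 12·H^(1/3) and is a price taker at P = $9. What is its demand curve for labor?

H(w) = (36/w)^(3/2)

MP_H = (1/3)·12·H^(-2/3) = 4·H^(-2/3).
Setting P·MP_H = w: 36·H^(-2/3) = w.
Solving for H: H^(-2/3) = w/36, so H = (36/w)^(3/2).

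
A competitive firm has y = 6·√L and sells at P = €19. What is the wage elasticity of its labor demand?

MP_L = (1/2)·6·L^(-1/2), so P·MP_L = w gives 57·L^(-1/2) = w.
Solving, L(w) = (57/w)^(2). This is a constant-elasticity form: L ∝ w^(−2), so ε = −2.

ε = -2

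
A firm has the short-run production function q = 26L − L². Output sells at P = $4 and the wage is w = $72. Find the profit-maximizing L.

L* = 4

The marginal product of L is MP_L = 26 − 2L.
A price-taking firm hires until the value of the marginal product equals the wage: P·MP_L = w, so 4·(26 − 2L) = 72.
Then 26 − 2L = 18, giving L = 4.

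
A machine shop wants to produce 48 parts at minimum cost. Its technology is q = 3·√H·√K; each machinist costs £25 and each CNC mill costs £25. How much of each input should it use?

Cost minimization requires the marginal rate of technical substitution to equal the input-price ratio: MP_H/MP_K = w/r.
Here MP_H/MP_K = (1/2)·(K/H)/(1/2) = (K/H). Setting this equal to 25/25 = 1 gives K = H.
Substituting into q = 48: 3·H^(1/2)·(H)^(1/2) = 48.
Solving, H = 16 and K = 16.

H* = 16, K* = 16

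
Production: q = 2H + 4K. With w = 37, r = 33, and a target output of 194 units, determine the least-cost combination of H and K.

H* = 0, K* = 48.5

The inputs are perfect substitutes, so the firm uses whichever has the lower cost per unit of output.
Cost per unit of output via H is w/2 = 18.5; via K it is r/4 = 8.25. K is cheaper.
Producing q = 194 with K alone: H = 0, K = 48.5.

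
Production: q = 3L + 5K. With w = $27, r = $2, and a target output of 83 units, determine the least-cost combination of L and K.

L* = 0, K* = 16.6

The inputs are perfect substitutes, so the firm uses whichever has the lower cost per unit of output.
Cost per unit of output via L is w/3 = 9; via K it is r/5 = 0.4. K is cheaper.
Producing q = 83 with K alone: L = 0, K = 16.6.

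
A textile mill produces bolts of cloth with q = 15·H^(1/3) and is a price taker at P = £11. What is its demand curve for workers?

H(w) = (55/w)^(3/2)

MP_H = (1/3)·15·H^(-2/3) = 5·H^(-2/3).
Setting P·MP_H = w: 55·H^(-2/3) = w.
Solving for H: H^(-2/3) = w/55, so H = (55/w)^(3/2).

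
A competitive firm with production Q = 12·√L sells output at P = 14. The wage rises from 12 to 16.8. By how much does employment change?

ΔL = -24

From P·MP_L = w with MP_L = 6·L^(-1/2), the labor demand is L(w) = (84/w)^(2).
At w = 12: L = 49. At w = 16.8: L = 25.
ΔL = 25 − 49 = -24.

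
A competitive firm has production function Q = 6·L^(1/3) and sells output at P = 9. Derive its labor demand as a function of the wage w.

L(w) = (18/w)^(3/2)

MP_L = (1/3)·6·L^(-2/3) = 2·L^(-2/3).
Setting P·MP_L = w: 18·L^(-2/3) = w.
Solving for L: L^(-2/3) = w/18, so L = (18/w)^(3/2).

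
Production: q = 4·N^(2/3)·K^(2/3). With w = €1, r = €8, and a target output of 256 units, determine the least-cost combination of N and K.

Cost minimization requires the marginal rate of technical substitution to equal the input-price ratio: MP_N/MP_K = w/r.
Here MP_N/MP_K = (2/3)·(K/N)/(2/3) = (K/N). Setting this equal to 1/8 = 0.125 gives K = 0.125N.
Substituting into q = 256: 4·N^(2/3)·(0.125N)^(2/3) = 256.
Solving, N = 64 and K = 8.

N* = 64, K* = 8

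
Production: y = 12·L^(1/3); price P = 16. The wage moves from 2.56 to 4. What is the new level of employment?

L* = 64

From P·MP_L = w with MP_L = 4·L^(-2/3), the labor demand is L(w) = (64/w)^(3/2).
At w = 2.56: L = 125. At w = 4: L = 64.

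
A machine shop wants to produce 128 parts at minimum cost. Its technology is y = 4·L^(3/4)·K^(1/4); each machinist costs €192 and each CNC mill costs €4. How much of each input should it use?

Cost minimization requires the marginal rate of technical substitution to equal the input-price ratio: MP_L/MP_K = w/r.
Here MP_L/MP_K = (3/4)·(K/L)/(1/4) = 3·(K/L). Setting this equal to 192/4 = 48 gives K = 16L.
Substituting into y = 128: 4·L^(3/4)·(16L)^(1/4) = 128.
Solving, L = 16 and K = 256.

L* = 16, K* = 256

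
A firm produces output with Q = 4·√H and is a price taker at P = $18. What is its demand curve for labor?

MP_H = (1/2)·4·H^(-1/2) = 2·H^(-1/2).
Setting P·MP_H = w: 36·H^(-1/2) = w.
Solving for H: H^(-1/2) = w/36, so H = (36/w)^(2).

H(w) = 1296/w²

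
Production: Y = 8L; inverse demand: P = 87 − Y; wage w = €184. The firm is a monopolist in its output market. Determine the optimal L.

L* = 4

Marginal revenue from the inverse demand is MR = 87 − 2Y.
The marginal product is MP_L = 8.
A monopolist hires until marginal revenue product equals the wage: MR·MP_L = w.
(87 − 16L)·8 = 184, so L = 4.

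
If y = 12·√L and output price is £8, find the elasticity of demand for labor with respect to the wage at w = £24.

MP_L = (1/2)·12·L^(-1/2), so P·MP_L = w gives 48·L^(-1/2) = w.
Solving, L(w) = (48/w)^(2). This is a constant-elasticity form: L ∝ w^(−2), so ε = −2.

ε = -2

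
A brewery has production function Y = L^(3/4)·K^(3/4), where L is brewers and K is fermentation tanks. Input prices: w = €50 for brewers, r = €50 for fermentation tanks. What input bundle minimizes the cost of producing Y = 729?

Cost minimization requires the marginal rate of technical substitution to equal the input-price ratio: MP_L/MP_K = w/r.
Here MP_L/MP_K = (3/4)·(K/L)/(3/4) = (K/L). Setting this equal to 50/50 = 1 gives K = L.
Substituting into Y = 729: L^(3/4)·(L)^(3/4) = 729.
Solving, L = 81 and K = 81.

L* = 81, K* = 81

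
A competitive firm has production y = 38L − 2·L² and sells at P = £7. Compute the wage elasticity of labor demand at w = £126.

ε = -0.9

From P·MP_L = w with MP_L = 38 − 4L, labor demand is L(w) = (38 − w/7)/4.
dL/dw = −1/(28) = -1/28.
At w = 126, L = 5, so ε = (dL/dw)·(w/L) = (-1/28)·(126/5) = -0.9.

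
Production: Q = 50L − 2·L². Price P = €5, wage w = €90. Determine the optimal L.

The marginal product of L is MP_L = 50 − 4L.
A price-taking firm hires until the value of the marginal product equals the wage: P·MP_L = w, so 5·(50 − 4L) = 90.
Then 50 − 4L = 18, giving L = 8.

L* = 8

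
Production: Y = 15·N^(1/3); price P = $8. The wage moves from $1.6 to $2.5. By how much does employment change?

ΔN = -61

From P·MP_N = w with MP_N = 5·N^(-2/3), the labor demand is N(w) = (40/w)^(3/2).
At w = 1.6: N = 125. At w = 2.5: N = 64.
ΔN = 64 − 125 = -61.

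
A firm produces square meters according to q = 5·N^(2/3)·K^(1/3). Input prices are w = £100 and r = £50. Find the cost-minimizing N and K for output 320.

N* = 64, K* = 64

Cost minimization requires the marginal rate of technical substitution to equal the input-price ratio: MP_N/MP_K = w/r.
Here MP_N/MP_K = (2/3)·(K/N)/(1/3) = 2·(K/N). Setting this equal to 100/50 = 2 gives K = N.
Substituting into q = 320: 5·N^(2/3)·(N)^(1/3) = 320.
Solving, N = 64 and K = 64.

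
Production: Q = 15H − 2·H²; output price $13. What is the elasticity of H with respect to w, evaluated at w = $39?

ε = -0.25

From P·MP_H = w with MP_H = 15 − 4H, labor demand is H(w) = (15 − w/13)/4.
dH/dw = −1/(52) = -1/52.
At w = 39, H = 3, so ε = (dH/dw)·(w/H) = (-1/52)·(39/3) = -0.25.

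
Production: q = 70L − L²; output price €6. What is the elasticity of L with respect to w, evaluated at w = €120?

ε = -0.4

From P·MP_L = w with MP_L = 70 − 2L, labor demand is L(w) = (70 − w/6)/2.
dL/dw = −1/(12) = -1/12.
At w = 120, L = 25, so ε = (dL/dw)·(w/L) = (-1/12)·(120/25) = -0.4.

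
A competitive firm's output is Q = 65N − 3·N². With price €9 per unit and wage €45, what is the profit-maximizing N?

The marginal product of N is MP_N = 65 − 6N.
A price-taking firm hires until the value of the marginal product equals the wage: P·MP_N = w, so 9·(65 − 6N) = 45.
Then 65 − 6N = 5, giving N = 10.

N* = 10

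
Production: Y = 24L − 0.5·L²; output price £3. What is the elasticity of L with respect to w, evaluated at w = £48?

From P·MP_L = w with MP_L = 24 − L, labor demand is L(w) = 24 − w/3.
dL/dw = −1/(3) = -1/3.
At w = 48, L = 8, so ε = (dL/dw)·(w/L) = (-1/3)·(48/8) = -2.

ε = -2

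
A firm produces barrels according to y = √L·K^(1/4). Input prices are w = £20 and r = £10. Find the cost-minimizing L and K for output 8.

L* = 16, K* = 16

Cost minimization requires the marginal rate of technical substitution to equal the input-price ratio: MP_L/MP_K = w/r.
Here MP_L/MP_K = (1/2)·(K/L)/(1/4) = 2·(K/L). Setting this equal to 20/10 = 2 gives K = L.
Substituting into y = 8: L^(1/2)·(L)^(1/4) = 8.
Solving, L = 16 and K = 16.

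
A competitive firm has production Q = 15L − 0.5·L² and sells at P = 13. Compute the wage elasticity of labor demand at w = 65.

From P·MP_L = w with MP_L = 15 − L, labor demand is L(w) = 15 − w/13.
dL/dw = −1/(13) = -1/13.
At w = 65, L = 10, so ε = (dL/dw)·(w/L) = (-1/13)·(65/10) = -0.5.

ε = -0.5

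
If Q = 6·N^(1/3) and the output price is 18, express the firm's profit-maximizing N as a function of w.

N(w) = (36/w)^(3/2)

MP_N = (1/3)·6·N^(-2/3) = 2·N^(-2/3).
Setting P·MP_N = w: 36·N^(-2/3) = w.
Solving for N: N^(-2/3) = w/36, so N = (36/w)^(3/2).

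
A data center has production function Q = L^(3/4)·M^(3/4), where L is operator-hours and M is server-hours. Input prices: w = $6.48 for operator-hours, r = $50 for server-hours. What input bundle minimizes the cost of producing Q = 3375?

Cost minimization requires the marginal rate of technical substitution to equal the input-price ratio: MP_L/MP_M = w/r.
Here MP_L/MP_M = (3/4)·(M/L)/(3/4) = (M/L). Setting this equal to 6.48/50 = 0.1296 gives M = 0.1296L.
Substituting into Q = 3375: L^(3/4)·(0.1296L)^(3/4) = 3375.
Solving, L = 625 and M = 81.

L* = 625, M* = 81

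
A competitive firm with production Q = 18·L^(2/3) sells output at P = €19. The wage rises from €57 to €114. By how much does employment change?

From P·MP_L = w with MP_L = 12·L^(-1/3), the labor demand is L(w) = (228/w)^(3).
At w = 57: L = 64. At w = 114: L = 8.
ΔL = 8 − 64 = -56.

ΔL = -56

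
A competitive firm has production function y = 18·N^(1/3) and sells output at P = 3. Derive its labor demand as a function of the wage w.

MP_N = (1/3)·18·N^(-2/3) = 6·N^(-2/3).
Setting P·MP_N = w: 18·N^(-2/3) = w.
Solving for N: N^(-2/3) = w/18, so N = (18/w)^(3/2).

N(w) = (18/w)^(3/2)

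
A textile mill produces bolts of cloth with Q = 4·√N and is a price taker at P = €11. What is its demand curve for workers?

N(w) = 484/w²

MP_N = (1/2)·4·N^(-1/2) = 2·N^(-1/2).
Setting P·MP_N = w: 22·N^(-1/2) = w.
Solving for N: N^(-1/2) = w/22, so N = (22/w)^(2).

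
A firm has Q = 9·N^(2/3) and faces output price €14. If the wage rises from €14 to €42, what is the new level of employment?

From P·MP_N = w with MP_N = 6·N^(-1/3), the labor demand is N(w) = (84/w)^(3).
At w = 14: N = 216. At w = 42: N = 8.

N* = 8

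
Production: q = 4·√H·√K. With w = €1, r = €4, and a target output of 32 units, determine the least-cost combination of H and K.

H* = 16, K* = 4

Cost minimization requires the marginal rate of technical substitution to equal the input-price ratio: MP_H/MP_K = w/r.
Here MP_H/MP_K = (1/2)·(K/H)/(1/2) = (K/H). Setting this equal to 1/4 = 0.25 gives K = 0.25H.
Substituting into q = 32: 4·H^(1/2)·(0.25H)^(1/2) = 32.
Solving, H = 16 and K = 4.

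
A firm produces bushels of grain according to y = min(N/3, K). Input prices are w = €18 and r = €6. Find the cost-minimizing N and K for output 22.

With a fixed-proportions technology, the cost-minimizing bundle uses no slack in either input: N/3 = K = y.
So N = 3·22 = 66 and K = 22.

N* = 66, K* = 22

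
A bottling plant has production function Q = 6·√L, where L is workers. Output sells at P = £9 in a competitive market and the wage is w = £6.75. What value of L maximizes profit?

MP_L = (1/2)·6·L^(-1/2) = 3·L^(-1/2).
Profit maximization for a price taker requires P·MP_L = w: 9·3·L^(-1/2) = 6.75.
So L^(-1/2) = 0.25, which gives L = 16.

L* = 16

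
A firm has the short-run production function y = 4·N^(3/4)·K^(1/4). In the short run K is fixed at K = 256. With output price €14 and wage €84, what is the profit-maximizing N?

N* = 16

With K = 256, MP_N = (3/4)·4·N^(-1/4)·256^(1/4) = 12·N^(-1/4).
Profit maximization for a price taker requires P·MP_N = w: 14·12·N^(-1/4) = 84.
So N^(-1/4) = 0.5, which gives N = 16.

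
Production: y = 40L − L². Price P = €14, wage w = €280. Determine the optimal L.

The marginal product of L is MP_L = 40 − 2L.
A price-taking firm hires until the value of the marginal product equals the wage: P·MP_L = w, so 14·(40 − 2L) = 280.
Then 40 − 2L = 20, giving L = 10.

L* = 10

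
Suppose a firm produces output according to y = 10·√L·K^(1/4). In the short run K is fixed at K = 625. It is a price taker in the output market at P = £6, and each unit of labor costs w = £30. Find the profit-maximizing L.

With K = 625, MP_L = (1/2)·10·L^(-1/2)·625^(1/4) = 25·L^(-1/2).
Profit maximization for a price taker requires P·MP_L = w: 6·25·L^(-1/2) = 30.
So L^(-1/2) = 0.2, which gives L = 25.

L* = 25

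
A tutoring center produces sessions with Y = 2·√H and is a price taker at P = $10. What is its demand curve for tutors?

MP_H = (1/2)·2·H^(-1/2) = H^(-1/2).
Setting P·MP_H = w: 10·H^(-1/2) = w.
Solving for H: H^(-1/2) = w/10, so H = (10/w)^(2).

H(w) = 100/w²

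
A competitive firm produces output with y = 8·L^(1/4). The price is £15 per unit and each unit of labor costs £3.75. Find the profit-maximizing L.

MP_L = (1/4)·8·L^(-3/4) = 2·L^(-3/4).
Profit maximization for a price taker requires P·MP_L = w: 15·2·L^(-3/4) = 3.75.
So L^(-3/4) = 0.125, which gives L = 16.

L* = 16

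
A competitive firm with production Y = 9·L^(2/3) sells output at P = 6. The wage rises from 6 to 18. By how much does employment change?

ΔL = -208

From P·MP_L = w with MP_L = 6·L^(-1/3), the labor demand is L(w) = (36/w)^(3).
At w = 6: L = 216. At w = 18: L = 8.
ΔL = 8 − 216 = -208.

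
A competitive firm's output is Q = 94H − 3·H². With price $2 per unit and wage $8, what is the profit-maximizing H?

The marginal product of H is MP_H = 94 − 6H.
A price-taking firm hires until the value of the marginal product equals the wage: P·MP_H = w, so 2·(94 − 6H) = 8.
Then 94 − 6H = 4, giving H = 15.

H* = 15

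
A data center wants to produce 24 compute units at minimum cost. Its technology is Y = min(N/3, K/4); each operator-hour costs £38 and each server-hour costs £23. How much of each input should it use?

With a fixed-proportions technology, the cost-minimizing bundle uses no slack in either input: N/3 = K/4 = Y.
So N = 3·24 = 72 and K = 4·24 = 96.

N* = 72, K* = 96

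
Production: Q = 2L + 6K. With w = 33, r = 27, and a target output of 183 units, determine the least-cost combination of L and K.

L* = 0, K* = 30.5

The inputs are perfect substitutes, so the firm uses whichever has the lower cost per unit of output.
Cost per unit of output via L is w/2 = 16.5; via K it is r/6 = 4.5. K is cheaper.
Producing Q = 183 with K alone: L = 0, K = 30.5.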